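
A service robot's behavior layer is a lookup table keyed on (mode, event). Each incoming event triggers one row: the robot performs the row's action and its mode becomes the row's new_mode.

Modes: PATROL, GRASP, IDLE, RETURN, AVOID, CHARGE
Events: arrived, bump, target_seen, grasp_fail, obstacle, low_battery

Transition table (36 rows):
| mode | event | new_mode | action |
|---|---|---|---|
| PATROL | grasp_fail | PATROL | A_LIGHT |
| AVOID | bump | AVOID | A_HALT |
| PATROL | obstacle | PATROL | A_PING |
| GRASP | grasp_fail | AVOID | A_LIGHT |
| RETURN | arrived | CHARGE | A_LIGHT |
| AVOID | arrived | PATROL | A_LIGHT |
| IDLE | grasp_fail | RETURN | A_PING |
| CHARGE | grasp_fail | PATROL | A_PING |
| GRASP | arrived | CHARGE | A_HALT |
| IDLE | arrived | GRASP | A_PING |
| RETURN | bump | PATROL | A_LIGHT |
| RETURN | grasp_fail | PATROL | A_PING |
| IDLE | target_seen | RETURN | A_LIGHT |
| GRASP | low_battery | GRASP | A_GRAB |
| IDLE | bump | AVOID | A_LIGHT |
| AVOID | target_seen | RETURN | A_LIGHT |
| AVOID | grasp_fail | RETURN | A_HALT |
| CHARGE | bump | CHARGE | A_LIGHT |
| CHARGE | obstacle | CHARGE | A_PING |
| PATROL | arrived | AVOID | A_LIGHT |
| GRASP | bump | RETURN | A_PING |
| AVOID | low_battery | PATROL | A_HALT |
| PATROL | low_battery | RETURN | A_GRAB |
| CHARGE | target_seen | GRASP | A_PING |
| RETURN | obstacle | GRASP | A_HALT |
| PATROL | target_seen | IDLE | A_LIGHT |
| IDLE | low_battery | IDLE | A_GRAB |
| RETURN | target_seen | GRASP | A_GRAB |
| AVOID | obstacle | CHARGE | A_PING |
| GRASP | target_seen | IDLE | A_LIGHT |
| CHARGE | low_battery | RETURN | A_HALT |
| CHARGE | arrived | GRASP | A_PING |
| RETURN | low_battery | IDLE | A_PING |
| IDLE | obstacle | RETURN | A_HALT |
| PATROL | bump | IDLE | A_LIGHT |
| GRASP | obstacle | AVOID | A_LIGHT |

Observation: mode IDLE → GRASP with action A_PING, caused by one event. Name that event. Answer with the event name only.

arrived

try arrived: (IDLE, arrived) → (GRASP, A_PING)  ← matches
try bump: (IDLE, bump) → (AVOID, A_LIGHT)
try target_seen: (IDLE, target_seen) → (RETURN, A_LIGHT)
try grasp_fail: (IDLE, grasp_fail) → (RETURN, A_PING)
try obstacle: (IDLE, obstacle) → (RETURN, A_HALT)
try low_battery: (IDLE, low_battery) → (IDLE, A_GRAB)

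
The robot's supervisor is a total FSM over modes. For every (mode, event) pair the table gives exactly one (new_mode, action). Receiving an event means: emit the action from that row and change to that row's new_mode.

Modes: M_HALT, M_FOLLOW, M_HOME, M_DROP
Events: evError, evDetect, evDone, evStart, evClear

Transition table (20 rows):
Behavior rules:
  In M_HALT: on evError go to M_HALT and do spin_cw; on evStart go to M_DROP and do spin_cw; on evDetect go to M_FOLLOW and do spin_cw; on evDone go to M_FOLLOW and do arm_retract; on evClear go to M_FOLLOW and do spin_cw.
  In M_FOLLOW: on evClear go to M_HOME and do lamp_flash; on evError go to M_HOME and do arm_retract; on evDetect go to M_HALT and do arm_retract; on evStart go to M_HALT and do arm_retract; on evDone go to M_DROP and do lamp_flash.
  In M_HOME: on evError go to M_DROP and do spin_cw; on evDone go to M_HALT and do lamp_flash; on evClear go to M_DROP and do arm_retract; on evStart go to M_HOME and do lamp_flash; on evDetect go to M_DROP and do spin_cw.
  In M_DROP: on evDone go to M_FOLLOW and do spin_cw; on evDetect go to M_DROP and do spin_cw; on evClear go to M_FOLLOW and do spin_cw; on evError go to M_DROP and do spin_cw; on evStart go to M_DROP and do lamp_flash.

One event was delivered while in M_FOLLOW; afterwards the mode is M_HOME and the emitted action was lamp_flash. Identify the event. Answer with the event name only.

try evError: (M_FOLLOW, evError) → (M_HOME, arm_retract)
try evDetect: (M_FOLLOW, evDetect) → (M_HALT, arm_retract)
try evDone: (M_FOLLOW, evDone) → (M_DROP, lamp_flash)
try evStart: (M_FOLLOW, evStart) → (M_HALT, arm_retract)
try evClear: (M_FOLLOW, evClear) → (M_HOME, lamp_flash)  ← matches

evClear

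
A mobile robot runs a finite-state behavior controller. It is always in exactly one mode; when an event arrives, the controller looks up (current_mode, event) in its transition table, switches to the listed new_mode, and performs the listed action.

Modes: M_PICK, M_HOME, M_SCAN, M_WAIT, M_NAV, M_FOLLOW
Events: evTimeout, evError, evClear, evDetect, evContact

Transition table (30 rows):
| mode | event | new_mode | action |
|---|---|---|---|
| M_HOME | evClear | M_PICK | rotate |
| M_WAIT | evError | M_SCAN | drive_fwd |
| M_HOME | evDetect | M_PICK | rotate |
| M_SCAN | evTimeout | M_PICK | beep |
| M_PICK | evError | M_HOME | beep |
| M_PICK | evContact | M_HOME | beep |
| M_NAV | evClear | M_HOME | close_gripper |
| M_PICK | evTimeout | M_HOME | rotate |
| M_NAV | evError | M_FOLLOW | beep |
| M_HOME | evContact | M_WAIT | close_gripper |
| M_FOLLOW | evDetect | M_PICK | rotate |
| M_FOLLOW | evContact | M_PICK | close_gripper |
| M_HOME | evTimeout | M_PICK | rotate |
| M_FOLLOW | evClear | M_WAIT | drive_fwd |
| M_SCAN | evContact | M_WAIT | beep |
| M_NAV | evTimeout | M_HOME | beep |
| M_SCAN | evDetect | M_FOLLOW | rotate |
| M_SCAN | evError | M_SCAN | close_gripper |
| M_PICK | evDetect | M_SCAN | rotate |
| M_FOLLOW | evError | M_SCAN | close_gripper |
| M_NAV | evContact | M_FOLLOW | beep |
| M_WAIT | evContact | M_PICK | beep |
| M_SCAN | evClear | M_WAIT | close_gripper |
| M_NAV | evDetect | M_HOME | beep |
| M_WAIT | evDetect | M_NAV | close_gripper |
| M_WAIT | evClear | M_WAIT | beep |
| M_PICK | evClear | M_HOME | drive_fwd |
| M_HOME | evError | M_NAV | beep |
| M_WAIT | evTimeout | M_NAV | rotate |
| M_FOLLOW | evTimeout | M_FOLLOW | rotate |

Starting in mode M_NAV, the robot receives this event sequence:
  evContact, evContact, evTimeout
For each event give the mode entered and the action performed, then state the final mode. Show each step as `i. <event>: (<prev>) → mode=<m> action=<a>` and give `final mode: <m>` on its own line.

1. evContact: (M_NAV) → mode=M_FOLLOW action=beep
2. evContact: (M_FOLLOW) → mode=M_PICK action=close_gripper
3. evTimeout: (M_PICK) → mode=M_HOME action=rotate

final mode: M_HOME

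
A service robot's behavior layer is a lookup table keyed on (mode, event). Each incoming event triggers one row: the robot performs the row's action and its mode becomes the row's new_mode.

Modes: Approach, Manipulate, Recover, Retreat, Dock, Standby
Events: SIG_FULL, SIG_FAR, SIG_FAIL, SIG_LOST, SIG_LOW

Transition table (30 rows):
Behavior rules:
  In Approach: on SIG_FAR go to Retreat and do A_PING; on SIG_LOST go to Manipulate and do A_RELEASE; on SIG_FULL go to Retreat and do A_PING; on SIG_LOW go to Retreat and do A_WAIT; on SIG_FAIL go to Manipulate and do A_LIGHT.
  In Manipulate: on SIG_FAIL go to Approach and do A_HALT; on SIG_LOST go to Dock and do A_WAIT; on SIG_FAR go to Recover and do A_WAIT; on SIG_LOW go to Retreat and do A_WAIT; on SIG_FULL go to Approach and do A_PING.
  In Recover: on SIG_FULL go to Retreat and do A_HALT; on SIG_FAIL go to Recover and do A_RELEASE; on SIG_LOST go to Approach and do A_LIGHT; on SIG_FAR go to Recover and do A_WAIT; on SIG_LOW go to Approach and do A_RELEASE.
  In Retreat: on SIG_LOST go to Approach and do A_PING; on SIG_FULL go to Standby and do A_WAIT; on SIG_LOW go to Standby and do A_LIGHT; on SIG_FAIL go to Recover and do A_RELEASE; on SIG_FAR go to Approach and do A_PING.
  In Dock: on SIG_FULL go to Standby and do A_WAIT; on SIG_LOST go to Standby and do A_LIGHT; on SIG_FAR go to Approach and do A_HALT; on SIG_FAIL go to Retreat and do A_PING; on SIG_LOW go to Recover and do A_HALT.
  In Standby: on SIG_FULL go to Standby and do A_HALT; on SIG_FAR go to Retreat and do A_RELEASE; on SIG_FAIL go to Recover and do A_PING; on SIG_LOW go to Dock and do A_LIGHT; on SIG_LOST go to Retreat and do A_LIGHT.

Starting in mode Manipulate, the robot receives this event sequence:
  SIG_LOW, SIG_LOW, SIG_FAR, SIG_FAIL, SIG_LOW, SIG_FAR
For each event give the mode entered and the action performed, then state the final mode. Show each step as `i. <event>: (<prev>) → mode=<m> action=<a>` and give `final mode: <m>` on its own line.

final mode: Retreat

1. SIG_LOW: (Manipulate) → mode=Retreat action=A_WAIT
2. SIG_LOW: (Retreat) → mode=Standby action=A_LIGHT
3. SIG_FAR: (Standby) → mode=Retreat action=A_RELEASE
4. SIG_FAIL: (Retreat) → mode=Recover action=A_RELEASE
5. SIG_LOW: (Recover) → mode=Approach action=A_RELEASE
6. SIG_FAR: (Approach) → mode=Retreat action=A_PING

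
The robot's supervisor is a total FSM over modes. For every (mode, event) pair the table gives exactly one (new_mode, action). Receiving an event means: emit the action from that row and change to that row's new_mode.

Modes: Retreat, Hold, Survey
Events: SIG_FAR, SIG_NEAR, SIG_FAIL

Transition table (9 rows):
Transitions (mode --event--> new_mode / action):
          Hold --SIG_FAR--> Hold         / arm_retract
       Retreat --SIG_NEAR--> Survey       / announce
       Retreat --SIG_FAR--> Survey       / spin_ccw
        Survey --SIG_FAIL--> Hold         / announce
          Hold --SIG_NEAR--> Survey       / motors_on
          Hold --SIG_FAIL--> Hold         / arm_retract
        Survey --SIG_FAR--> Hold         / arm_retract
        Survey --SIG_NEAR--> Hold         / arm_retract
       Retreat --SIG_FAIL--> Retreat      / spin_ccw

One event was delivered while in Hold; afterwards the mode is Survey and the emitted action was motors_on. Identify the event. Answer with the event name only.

SIG_NEAR

try SIG_FAR: (Hold, SIG_FAR) → (Hold, arm_retract)
try SIG_NEAR: (Hold, SIG_NEAR) → (Survey, motors_on)  ← matches
try SIG_FAIL: (Hold, SIG_FAIL) → (Hold, arm_retract)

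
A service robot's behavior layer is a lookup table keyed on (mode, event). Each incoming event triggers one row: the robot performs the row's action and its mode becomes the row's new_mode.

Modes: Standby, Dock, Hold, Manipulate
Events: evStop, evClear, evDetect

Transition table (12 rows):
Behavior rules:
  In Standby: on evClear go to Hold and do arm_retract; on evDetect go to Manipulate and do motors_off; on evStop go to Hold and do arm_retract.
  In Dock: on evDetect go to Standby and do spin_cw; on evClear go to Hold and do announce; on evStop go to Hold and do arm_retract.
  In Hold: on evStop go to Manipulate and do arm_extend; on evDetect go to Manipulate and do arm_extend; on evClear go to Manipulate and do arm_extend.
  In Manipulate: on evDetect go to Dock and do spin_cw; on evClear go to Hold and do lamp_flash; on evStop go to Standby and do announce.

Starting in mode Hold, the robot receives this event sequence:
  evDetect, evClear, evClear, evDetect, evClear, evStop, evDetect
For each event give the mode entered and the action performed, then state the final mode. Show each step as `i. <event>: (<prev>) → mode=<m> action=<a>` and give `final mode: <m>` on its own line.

1. evDetect: (Hold) → mode=Manipulate action=arm_extend
2. evClear: (Manipulate) → mode=Hold action=lamp_flash
3. evClear: (Hold) → mode=Manipulate action=arm_extend
4. evDetect: (Manipulate) → mode=Dock action=spin_cw
5. evClear: (Dock) → mode=Hold action=announce
6. evStop: (Hold) → mode=Manipulate action=arm_extend
7. evDetect: (Manipulate) → mode=Dock action=spin_cw

final mode: Dock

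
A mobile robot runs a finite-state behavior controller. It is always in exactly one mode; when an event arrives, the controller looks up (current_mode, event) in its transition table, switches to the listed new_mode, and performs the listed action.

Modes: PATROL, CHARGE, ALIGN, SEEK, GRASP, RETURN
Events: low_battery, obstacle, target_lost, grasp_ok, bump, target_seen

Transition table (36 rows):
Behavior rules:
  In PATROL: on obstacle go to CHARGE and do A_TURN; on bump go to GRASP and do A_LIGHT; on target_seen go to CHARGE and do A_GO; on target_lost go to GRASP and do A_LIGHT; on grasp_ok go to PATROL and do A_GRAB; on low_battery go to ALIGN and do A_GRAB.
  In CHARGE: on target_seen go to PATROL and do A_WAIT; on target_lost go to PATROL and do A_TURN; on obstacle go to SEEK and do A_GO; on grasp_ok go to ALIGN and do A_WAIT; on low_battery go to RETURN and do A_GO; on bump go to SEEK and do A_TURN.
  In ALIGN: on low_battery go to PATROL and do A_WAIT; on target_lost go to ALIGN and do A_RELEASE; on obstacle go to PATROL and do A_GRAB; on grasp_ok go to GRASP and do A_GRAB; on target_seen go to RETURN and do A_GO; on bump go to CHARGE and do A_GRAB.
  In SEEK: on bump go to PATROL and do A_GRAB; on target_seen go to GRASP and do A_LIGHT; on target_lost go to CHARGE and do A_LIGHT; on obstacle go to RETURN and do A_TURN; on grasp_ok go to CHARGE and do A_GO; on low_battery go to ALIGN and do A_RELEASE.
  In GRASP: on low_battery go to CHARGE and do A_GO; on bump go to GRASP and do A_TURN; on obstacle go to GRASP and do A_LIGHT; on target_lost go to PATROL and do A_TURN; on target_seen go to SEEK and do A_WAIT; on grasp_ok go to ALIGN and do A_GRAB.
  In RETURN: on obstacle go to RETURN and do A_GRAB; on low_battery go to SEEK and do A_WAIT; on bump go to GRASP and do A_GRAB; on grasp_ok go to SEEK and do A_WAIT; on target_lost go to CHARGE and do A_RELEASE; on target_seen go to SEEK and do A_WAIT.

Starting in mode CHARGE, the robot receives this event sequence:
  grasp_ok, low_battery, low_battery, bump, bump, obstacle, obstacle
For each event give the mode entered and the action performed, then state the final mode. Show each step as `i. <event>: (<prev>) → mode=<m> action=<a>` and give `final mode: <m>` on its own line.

final mode: RETURN

1. grasp_ok: (CHARGE) → mode=ALIGN action=A_WAIT
2. low_battery: (ALIGN) → mode=PATROL action=A_WAIT
3. low_battery: (PATROL) → mode=ALIGN action=A_GRAB
4. bump: (ALIGN) → mode=CHARGE action=A_GRAB
5. bump: (CHARGE) → mode=SEEK action=A_TURN
6. obstacle: (SEEK) → mode=RETURN action=A_TURN
7. obstacle: (RETURN) → mode=RETURN action=A_GRAB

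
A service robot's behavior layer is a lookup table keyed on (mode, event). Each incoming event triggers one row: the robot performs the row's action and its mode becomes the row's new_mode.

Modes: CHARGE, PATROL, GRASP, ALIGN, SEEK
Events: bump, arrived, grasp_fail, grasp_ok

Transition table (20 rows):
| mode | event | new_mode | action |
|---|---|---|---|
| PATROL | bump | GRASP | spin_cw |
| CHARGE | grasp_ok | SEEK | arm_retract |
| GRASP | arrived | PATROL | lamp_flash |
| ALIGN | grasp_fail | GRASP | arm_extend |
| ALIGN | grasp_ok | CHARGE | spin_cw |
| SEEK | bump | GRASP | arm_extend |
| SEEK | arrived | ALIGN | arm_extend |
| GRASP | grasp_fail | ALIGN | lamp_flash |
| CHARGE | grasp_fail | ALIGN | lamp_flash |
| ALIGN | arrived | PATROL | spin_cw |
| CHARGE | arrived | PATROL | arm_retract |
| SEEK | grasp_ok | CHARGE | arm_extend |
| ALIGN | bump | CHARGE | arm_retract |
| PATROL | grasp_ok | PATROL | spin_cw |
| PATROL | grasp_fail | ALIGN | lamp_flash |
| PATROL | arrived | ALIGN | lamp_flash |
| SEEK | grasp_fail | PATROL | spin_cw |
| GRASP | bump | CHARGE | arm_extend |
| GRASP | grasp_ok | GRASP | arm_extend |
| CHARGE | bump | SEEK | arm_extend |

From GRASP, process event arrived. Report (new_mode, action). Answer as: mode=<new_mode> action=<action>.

mode=PATROL action=lamp_flash

current mode = GRASP; filter table to that mode:
  (GRASP, arrived) → (PATROL, lamp_flash)  ← event matches
  (GRASP, grasp_fail) → (ALIGN, lamp_flash)
  (GRASP, bump) → (CHARGE, arm_extend)
  (GRASP, grasp_ok) → (GRASP, arm_extend)
event = arrived selects (PATROL, lamp_flash)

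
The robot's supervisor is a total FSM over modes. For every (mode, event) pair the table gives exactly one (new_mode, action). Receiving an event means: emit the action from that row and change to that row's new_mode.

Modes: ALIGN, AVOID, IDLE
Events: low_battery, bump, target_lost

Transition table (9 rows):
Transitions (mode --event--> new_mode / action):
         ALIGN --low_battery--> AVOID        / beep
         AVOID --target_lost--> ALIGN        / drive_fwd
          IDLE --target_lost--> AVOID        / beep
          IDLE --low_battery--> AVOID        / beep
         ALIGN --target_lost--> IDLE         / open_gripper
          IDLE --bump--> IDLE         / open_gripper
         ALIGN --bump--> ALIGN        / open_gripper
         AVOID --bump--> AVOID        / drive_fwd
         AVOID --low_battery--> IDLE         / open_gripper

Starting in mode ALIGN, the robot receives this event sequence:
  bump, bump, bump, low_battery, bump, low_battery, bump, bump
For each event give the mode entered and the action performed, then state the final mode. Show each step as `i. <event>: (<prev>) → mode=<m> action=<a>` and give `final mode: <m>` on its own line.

final mode: IDLE

1. bump: (ALIGN) → mode=ALIGN action=open_gripper
2. bump: (ALIGN) → mode=ALIGN action=open_gripper
3. bump: (ALIGN) → mode=ALIGN action=open_gripper
4. low_battery: (ALIGN) → mode=AVOID action=beep
5. bump: (AVOID) → mode=AVOID action=drive_fwd
6. low_battery: (AVOID) → mode=IDLE action=open_gripper
7. bump: (IDLE) → mode=IDLE action=open_gripper
8. bump: (IDLE) → mode=IDLE action=open_gripper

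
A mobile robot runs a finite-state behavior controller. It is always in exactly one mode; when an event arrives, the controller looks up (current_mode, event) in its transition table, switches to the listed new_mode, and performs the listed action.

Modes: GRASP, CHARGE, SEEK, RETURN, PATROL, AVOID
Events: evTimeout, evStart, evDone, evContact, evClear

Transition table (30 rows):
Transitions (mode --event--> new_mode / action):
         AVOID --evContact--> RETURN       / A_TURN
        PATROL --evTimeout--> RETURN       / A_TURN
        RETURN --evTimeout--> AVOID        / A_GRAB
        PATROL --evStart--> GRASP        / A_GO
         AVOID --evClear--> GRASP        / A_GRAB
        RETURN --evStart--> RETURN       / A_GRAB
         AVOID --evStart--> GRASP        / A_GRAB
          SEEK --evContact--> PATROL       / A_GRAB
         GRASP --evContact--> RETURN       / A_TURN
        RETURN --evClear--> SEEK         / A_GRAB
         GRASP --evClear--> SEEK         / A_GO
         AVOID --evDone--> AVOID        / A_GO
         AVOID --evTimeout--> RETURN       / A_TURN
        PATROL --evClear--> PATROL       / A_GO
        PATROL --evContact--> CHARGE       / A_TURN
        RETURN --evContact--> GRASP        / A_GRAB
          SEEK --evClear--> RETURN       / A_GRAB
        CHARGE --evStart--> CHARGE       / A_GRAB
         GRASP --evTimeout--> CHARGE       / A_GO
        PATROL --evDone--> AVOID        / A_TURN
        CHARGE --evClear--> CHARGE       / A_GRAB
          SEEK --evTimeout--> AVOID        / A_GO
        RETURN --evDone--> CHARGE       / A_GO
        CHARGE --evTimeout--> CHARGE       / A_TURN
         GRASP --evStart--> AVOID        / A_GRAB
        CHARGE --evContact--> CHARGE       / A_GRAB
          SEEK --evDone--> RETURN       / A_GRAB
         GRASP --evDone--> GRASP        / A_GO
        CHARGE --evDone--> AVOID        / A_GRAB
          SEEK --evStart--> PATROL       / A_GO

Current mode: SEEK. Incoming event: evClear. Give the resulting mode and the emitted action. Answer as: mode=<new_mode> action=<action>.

current mode = SEEK; filter table to that mode:
  (SEEK, evContact) → (PATROL, A_GRAB)
  (SEEK, evClear) → (RETURN, A_GRAB)  ← event matches
  (SEEK, evTimeout) → (AVOID, A_GO)
  (SEEK, evDone) → (RETURN, A_GRAB)
  (SEEK, evStart) → (PATROL, A_GO)
event = evClear selects (RETURN, A_GRAB)

mode=RETURN action=A_GRAB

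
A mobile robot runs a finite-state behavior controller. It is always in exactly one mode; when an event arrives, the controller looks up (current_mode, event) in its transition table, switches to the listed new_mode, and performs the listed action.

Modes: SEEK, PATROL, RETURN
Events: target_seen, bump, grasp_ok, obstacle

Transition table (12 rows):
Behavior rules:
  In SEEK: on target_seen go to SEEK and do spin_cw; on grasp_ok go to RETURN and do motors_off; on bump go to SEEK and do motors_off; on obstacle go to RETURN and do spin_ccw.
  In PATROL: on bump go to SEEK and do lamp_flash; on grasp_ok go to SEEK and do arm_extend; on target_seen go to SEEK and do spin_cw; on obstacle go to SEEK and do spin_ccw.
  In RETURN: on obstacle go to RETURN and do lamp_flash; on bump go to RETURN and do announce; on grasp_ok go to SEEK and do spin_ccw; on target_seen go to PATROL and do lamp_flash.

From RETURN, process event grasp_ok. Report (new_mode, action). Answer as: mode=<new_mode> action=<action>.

mode=SEEK action=spin_ccw

current mode = RETURN; filter table to that mode:
  (RETURN, obstacle) → (RETURN, lamp_flash)
  (RETURN, bump) → (RETURN, announce)
  (RETURN, grasp_ok) → (SEEK, spin_ccw)  ← event matches
  (RETURN, target_seen) → (PATROL, lamp_flash)
event = grasp_ok selects (SEEK, spin_ccw)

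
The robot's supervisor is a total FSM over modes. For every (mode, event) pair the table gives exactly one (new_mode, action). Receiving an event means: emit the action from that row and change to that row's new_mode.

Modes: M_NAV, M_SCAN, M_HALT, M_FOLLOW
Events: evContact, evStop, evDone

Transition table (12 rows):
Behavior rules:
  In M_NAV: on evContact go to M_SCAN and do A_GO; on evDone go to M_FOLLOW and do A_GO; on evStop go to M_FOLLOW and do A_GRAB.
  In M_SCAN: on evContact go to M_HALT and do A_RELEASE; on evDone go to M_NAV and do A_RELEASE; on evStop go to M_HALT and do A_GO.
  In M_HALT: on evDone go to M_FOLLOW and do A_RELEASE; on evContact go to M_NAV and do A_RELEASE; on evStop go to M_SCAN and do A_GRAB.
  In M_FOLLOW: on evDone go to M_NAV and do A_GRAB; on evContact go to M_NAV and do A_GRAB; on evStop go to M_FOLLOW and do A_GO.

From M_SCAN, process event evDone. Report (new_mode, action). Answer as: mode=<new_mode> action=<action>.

current mode = M_SCAN; filter table to that mode:
  (M_SCAN, evContact) → (M_HALT, A_RELEASE)
  (M_SCAN, evDone) → (M_NAV, A_RELEASE)  ← event matches
  (M_SCAN, evStop) → (M_HALT, A_GO)
event = evDone selects (M_NAV, A_RELEASE)

mode=M_NAV action=A_RELEASE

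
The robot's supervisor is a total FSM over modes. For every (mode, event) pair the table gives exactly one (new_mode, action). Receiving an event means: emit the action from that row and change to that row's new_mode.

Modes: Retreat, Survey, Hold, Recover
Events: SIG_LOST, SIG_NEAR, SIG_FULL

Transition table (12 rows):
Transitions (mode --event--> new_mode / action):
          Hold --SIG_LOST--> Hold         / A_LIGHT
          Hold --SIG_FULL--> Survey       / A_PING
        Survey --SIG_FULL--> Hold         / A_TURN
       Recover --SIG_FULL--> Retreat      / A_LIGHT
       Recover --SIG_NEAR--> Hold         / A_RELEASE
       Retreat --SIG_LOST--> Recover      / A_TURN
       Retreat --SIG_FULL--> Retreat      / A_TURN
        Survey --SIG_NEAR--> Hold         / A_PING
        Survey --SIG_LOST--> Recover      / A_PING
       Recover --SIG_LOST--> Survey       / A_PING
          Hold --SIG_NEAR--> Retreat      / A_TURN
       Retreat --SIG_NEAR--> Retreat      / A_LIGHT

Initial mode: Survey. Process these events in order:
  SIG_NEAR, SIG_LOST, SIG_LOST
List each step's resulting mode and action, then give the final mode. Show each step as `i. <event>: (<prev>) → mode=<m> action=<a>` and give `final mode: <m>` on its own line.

final mode: Hold

1. SIG_NEAR: (Survey) → mode=Hold action=A_PING
2. SIG_LOST: (Hold) → mode=Hold action=A_LIGHT
3. SIG_LOST: (Hold) → mode=Hold action=A_LIGHT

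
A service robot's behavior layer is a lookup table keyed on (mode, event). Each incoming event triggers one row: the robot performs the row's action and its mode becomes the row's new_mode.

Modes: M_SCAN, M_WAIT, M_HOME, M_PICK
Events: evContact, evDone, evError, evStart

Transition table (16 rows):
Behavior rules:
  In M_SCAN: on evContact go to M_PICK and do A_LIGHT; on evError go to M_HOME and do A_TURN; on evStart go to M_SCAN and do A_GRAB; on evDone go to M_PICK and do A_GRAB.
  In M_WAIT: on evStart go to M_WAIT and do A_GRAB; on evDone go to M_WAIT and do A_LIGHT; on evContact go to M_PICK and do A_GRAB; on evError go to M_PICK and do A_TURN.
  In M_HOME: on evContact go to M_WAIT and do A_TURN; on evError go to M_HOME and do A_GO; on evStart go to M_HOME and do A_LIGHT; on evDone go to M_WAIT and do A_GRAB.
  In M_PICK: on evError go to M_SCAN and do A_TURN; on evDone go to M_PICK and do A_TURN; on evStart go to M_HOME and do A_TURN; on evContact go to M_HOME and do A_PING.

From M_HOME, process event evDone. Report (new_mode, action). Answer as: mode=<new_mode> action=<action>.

mode=M_WAIT action=A_GRAB

current mode = M_HOME; filter table to that mode:
  (M_HOME, evContact) → (M_WAIT, A_TURN)
  (M_HOME, evError) → (M_HOME, A_GO)
  (M_HOME, evStart) → (M_HOME, A_LIGHT)
  (M_HOME, evDone) → (M_WAIT, A_GRAB)  ← event matches
event = evDone selects (M_WAIT, A_GRAB)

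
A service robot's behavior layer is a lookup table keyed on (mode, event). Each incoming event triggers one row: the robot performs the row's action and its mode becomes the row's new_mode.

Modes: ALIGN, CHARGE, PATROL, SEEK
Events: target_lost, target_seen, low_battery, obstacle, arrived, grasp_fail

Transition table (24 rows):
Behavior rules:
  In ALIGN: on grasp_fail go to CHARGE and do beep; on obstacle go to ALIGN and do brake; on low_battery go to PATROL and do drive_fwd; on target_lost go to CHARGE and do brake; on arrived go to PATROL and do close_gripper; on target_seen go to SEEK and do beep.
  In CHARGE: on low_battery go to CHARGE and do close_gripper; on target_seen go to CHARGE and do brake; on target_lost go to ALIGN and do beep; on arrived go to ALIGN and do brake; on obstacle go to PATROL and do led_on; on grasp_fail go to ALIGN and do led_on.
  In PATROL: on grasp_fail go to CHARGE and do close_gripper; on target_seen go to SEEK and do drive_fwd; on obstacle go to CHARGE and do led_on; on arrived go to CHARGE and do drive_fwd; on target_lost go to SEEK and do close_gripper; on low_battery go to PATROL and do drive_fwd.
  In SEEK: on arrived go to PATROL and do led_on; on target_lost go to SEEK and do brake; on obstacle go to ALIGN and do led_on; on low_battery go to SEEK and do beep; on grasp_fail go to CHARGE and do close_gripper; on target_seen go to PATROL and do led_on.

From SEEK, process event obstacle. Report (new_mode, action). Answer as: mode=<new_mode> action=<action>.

mode=ALIGN action=led_on

current mode = SEEK; filter table to that mode:
  (SEEK, arrived) → (PATROL, led_on)
  (SEEK, target_lost) → (SEEK, brake)
  (SEEK, obstacle) → (ALIGN, led_on)  ← event matches
  (SEEK, low_battery) → (SEEK, beep)
  (SEEK, grasp_fail) → (CHARGE, close_gripper)
  (SEEK, target_seen) → (PATROL, led_on)
event = obstacle selects (ALIGN, led_on)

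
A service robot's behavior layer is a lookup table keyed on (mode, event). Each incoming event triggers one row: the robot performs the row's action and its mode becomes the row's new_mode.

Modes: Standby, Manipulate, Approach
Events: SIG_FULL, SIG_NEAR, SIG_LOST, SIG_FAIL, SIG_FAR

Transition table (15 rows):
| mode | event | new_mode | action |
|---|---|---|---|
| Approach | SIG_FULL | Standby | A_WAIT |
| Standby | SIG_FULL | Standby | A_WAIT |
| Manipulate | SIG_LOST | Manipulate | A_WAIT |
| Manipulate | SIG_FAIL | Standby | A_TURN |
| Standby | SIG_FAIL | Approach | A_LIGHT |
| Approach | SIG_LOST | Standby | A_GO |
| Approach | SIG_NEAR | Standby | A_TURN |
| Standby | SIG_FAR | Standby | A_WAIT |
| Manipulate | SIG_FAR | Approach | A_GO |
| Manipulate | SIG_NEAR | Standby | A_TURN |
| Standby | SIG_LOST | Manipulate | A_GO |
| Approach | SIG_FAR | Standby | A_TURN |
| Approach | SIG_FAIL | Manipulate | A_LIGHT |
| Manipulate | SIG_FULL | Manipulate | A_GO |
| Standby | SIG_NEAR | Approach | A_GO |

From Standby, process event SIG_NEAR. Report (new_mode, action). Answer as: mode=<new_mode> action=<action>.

current mode = Standby; filter table to that mode:
  (Standby, SIG_FULL) → (Standby, A_WAIT)
  (Standby, SIG_FAIL) → (Approach, A_LIGHT)
  (Standby, SIG_FAR) → (Standby, A_WAIT)
  (Standby, SIG_LOST) → (Manipulate, A_GO)
  (Standby, SIG_NEAR) → (Approach, A_GO)  ← event matches
event = SIG_NEAR selects (Approach, A_GO)

mode=Approach action=A_GO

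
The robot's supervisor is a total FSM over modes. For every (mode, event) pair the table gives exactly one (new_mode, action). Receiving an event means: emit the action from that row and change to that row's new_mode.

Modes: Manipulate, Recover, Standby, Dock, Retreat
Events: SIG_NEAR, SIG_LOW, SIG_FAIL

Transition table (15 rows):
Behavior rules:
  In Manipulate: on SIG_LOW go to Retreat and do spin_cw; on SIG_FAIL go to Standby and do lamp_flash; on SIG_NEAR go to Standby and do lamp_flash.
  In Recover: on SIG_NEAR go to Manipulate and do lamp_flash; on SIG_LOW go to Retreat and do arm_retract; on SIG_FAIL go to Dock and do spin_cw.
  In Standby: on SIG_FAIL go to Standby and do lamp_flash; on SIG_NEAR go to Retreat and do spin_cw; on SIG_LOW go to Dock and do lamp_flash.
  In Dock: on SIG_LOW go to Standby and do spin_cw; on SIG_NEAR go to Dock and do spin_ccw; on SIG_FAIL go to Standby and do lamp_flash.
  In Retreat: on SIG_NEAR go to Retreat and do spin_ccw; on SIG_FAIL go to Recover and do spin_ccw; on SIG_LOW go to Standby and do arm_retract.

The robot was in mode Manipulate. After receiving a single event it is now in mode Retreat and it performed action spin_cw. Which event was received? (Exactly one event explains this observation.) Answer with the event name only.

try SIG_NEAR: (Manipulate, SIG_NEAR) → (Standby, lamp_flash)
try SIG_LOW: (Manipulate, SIG_LOW) → (Retreat, spin_cw)  ← matches
try SIG_FAIL: (Manipulate, SIG_FAIL) → (Standby, lamp_flash)

SIG_LOW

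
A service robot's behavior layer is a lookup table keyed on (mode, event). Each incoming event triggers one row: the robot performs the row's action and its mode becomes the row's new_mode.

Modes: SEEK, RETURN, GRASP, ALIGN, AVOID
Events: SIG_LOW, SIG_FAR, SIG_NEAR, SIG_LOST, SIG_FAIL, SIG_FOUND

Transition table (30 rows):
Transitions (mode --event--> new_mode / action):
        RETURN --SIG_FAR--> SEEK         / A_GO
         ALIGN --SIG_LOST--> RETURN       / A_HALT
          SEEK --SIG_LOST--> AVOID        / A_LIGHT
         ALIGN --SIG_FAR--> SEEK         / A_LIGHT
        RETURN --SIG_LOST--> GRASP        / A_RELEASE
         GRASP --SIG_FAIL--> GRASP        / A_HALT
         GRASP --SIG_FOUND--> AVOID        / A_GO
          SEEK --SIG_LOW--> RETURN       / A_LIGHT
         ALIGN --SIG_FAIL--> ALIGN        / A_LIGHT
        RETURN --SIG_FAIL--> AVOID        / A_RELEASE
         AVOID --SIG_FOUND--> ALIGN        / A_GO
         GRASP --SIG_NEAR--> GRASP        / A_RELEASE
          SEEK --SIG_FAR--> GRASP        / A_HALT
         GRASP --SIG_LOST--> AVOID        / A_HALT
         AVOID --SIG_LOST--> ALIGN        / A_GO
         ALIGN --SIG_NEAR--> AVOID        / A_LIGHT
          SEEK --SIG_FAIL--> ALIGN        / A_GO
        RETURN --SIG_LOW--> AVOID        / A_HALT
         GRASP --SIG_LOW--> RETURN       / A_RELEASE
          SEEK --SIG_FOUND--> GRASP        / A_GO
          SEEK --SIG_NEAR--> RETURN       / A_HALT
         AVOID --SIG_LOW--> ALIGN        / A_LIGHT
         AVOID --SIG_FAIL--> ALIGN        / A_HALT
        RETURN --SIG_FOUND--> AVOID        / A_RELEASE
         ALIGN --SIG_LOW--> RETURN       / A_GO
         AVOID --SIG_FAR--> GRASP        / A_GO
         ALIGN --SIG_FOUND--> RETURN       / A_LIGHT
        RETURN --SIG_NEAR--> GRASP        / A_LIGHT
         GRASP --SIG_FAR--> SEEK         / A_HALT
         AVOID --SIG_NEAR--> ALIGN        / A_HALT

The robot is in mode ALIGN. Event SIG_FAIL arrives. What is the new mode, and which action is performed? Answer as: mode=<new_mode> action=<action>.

current mode = ALIGN; filter table to that mode:
  (ALIGN, SIG_LOST) → (RETURN, A_HALT)
  (ALIGN, SIG_FAR) → (SEEK, A_LIGHT)
  (ALIGN, SIG_FAIL) → (ALIGN, A_LIGHT)  ← event matches
  (ALIGN, SIG_NEAR) → (AVOID, A_LIGHT)
  (ALIGN, SIG_LOW) → (RETURN, A_GO)
  (ALIGN, SIG_FOUND) → (RETURN, A_LIGHT)
event = SIG_FAIL selects (ALIGN, A_LIGHT)

mode=ALIGN action=A_LIGHT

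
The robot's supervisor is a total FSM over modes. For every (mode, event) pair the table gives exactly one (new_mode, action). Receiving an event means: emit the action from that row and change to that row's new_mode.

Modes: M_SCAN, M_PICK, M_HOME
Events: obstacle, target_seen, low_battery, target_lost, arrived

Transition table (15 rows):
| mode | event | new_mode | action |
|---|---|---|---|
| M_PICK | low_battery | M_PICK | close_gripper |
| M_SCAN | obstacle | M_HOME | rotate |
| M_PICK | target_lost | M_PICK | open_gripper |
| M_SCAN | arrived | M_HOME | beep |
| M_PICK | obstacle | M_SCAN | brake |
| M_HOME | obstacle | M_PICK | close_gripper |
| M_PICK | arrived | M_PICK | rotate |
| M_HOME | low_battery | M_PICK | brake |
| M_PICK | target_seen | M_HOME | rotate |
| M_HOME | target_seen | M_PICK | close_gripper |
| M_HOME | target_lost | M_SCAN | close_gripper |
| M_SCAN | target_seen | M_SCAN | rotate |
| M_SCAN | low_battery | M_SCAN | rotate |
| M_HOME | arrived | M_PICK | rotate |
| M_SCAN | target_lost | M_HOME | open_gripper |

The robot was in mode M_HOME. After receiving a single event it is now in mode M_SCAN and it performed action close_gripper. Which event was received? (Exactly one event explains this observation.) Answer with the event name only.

target_lost

try obstacle: (M_HOME, obstacle) → (M_PICK, close_gripper)
try target_seen: (M_HOME, target_seen) → (M_PICK, close_gripper)
try low_battery: (M_HOME, low_battery) → (M_PICK, brake)
try target_lost: (M_HOME, target_lost) → (M_SCAN, close_gripper)  ← matches
try arrived: (M_HOME, arrived) → (M_PICK, rotate)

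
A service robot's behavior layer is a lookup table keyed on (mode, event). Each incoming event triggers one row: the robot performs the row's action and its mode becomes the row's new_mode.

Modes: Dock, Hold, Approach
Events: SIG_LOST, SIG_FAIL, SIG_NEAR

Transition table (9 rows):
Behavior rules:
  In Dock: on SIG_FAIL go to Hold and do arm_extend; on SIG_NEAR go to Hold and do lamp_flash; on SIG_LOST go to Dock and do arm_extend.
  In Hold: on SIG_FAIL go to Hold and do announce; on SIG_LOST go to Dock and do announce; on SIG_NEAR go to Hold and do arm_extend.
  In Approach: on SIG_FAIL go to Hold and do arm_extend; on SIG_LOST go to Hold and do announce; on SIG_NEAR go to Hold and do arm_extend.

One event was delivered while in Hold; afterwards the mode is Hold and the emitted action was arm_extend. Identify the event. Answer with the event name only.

try SIG_LOST: (Hold, SIG_LOST) → (Dock, announce)
try SIG_FAIL: (Hold, SIG_FAIL) → (Hold, announce)
try SIG_NEAR: (Hold, SIG_NEAR) → (Hold, arm_extend)  ← matches

SIG_NEAR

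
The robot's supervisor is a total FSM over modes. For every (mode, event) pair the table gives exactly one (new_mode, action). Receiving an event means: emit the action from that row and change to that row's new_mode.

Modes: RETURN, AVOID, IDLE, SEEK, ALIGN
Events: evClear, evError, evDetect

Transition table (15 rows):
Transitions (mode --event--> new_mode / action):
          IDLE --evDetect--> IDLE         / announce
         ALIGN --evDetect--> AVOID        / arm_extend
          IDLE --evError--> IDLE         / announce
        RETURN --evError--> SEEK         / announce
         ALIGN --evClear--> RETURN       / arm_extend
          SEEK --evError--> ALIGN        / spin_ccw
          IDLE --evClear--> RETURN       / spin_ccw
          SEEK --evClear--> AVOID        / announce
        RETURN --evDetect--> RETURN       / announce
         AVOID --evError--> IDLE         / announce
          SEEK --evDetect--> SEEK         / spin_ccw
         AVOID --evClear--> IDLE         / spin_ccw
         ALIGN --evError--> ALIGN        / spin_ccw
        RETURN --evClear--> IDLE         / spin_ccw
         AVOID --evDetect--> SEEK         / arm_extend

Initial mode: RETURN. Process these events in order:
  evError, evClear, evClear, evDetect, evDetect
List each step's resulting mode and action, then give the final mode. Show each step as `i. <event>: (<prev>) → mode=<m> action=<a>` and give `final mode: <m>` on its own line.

final mode: IDLE

1. evError: (RETURN) → mode=SEEK action=announce
2. evClear: (SEEK) → mode=AVOID action=announce
3. evClear: (AVOID) → mode=IDLE action=spin_ccw
4. evDetect: (IDLE) → mode=IDLE action=announce
5. evDetect: (IDLE) → mode=IDLE action=announce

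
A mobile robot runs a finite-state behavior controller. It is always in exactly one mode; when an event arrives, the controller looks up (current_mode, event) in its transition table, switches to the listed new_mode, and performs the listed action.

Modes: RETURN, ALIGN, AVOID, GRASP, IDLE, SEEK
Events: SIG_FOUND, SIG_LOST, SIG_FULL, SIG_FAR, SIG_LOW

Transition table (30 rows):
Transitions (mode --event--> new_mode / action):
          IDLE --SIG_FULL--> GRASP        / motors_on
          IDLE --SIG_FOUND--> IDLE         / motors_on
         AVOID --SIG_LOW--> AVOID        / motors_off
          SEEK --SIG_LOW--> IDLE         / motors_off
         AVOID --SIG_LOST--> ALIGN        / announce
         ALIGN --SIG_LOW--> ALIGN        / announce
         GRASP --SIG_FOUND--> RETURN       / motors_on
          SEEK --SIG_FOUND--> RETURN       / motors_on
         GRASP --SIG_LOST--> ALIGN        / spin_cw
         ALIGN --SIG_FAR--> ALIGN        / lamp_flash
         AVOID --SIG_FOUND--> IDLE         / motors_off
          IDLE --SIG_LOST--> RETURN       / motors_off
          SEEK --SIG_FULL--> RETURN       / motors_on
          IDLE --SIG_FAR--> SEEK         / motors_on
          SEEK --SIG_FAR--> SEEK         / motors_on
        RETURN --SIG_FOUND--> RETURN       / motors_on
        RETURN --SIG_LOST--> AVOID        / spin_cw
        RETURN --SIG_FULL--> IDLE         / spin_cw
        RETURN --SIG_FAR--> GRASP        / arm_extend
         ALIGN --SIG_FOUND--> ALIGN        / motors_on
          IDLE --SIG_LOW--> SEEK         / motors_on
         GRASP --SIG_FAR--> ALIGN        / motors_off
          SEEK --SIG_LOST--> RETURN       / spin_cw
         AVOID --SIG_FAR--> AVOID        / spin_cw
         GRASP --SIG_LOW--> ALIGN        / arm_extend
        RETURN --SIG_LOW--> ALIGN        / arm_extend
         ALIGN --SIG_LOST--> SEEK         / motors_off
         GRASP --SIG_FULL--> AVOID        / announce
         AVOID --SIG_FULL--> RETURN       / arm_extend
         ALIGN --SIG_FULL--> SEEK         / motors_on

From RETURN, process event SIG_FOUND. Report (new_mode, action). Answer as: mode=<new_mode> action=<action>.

mode=RETURN action=motors_on

current mode = RETURN; filter table to that mode:
  (RETURN, SIG_FOUND) → (RETURN, motors_on)  ← event matches
  (RETURN, SIG_LOST) → (AVOID, spin_cw)
  (RETURN, SIG_FULL) → (IDLE, spin_cw)
  (RETURN, SIG_FAR) → (GRASP, arm_extend)
  (RETURN, SIG_LOW) → (ALIGN, arm_extend)
event = SIG_FOUND selects (RETURN, motors_on)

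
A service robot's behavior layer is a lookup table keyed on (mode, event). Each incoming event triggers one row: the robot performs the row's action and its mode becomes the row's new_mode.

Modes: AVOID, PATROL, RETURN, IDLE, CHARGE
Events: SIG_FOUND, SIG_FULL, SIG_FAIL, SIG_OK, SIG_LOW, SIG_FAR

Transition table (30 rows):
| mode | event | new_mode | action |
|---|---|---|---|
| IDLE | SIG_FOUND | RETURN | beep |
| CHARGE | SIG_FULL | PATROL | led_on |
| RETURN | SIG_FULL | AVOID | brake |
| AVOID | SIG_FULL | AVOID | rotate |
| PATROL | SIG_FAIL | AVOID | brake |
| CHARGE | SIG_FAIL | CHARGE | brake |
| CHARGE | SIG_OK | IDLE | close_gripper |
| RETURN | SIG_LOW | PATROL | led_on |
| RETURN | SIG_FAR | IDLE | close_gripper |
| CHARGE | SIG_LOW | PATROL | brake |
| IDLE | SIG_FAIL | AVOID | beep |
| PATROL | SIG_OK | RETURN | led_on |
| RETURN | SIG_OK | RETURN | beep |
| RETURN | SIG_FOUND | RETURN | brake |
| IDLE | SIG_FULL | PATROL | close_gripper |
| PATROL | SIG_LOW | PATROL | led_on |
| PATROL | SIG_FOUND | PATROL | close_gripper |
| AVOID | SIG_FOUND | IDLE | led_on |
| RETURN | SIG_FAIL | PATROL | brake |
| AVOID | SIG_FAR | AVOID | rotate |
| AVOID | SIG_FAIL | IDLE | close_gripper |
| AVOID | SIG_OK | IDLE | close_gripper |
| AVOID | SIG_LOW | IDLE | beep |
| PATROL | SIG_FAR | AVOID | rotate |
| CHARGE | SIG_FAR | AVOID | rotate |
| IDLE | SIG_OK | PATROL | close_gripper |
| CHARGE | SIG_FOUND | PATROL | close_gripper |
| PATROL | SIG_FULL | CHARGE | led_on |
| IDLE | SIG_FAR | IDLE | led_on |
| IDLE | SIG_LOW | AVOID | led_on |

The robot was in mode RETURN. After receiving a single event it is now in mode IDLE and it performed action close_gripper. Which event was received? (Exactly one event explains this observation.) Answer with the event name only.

try SIG_FOUND: (RETURN, SIG_FOUND) → (RETURN, brake)
try SIG_FULL: (RETURN, SIG_FULL) → (AVOID, brake)
try SIG_FAIL: (RETURN, SIG_FAIL) → (PATROL, brake)
try SIG_OK: (RETURN, SIG_OK) → (RETURN, beep)
try SIG_LOW: (RETURN, SIG_LOW) → (PATROL, led_on)
try SIG_FAR: (RETURN, SIG_FAR) → (IDLE, close_gripper)  ← matches

SIG_FAR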